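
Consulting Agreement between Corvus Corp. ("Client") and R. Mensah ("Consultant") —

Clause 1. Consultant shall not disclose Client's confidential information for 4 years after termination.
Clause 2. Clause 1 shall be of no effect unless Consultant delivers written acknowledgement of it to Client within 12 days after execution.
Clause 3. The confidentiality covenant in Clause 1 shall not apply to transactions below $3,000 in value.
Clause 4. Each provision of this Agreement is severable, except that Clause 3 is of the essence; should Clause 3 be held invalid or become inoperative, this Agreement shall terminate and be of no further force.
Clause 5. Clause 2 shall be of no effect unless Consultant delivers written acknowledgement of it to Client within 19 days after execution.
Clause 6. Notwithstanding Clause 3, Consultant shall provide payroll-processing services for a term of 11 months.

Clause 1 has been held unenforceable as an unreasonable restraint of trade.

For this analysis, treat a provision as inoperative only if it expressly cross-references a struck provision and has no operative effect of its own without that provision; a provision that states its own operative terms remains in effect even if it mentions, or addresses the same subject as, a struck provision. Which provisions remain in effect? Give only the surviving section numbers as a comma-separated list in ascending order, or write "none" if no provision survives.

none

Clause 1 is struck. Clause 2 merely fixes the acknowledgement condition for Clause 1; with Clause 1 gone it has nothing to operate on and falls away. Clause 3 does nothing except set the carve-out from the confidentiality covenant by reference to Clause 1; with Clause 1 gone it has no independent effect and is inoperative. Clause 5 merely fixes the acknowledgement condition for Clause 2; with Clause 2 gone it has nothing to operate on and falls away. Clause 4 makes Clause 3 an essential term, and Clause 3 has been rendered inoperative by the cascade; under Clause 4, the entire Agreement is therefore void. No provision of the Agreement survives.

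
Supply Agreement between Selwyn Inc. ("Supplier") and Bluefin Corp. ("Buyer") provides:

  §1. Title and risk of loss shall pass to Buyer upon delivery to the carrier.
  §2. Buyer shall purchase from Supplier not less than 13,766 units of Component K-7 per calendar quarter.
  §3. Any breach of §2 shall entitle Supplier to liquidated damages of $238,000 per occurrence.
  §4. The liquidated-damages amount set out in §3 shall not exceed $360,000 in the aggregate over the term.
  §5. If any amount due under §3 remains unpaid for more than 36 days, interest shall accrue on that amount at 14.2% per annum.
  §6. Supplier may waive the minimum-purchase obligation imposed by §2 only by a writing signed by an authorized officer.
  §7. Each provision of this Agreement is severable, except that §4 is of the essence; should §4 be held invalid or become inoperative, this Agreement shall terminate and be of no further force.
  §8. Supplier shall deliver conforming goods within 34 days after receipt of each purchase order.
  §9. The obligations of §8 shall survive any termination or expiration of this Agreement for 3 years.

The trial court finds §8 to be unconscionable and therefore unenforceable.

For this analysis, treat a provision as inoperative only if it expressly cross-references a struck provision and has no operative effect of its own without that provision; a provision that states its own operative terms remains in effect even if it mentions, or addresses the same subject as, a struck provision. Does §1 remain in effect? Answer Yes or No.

§8 is struck. §9 operates only by reference to §8, so it falls with §8. §7 makes §4 an essential term, but §4 is unaffected, so the severability proviso in §7 preserves the remaining provisions. The provisions still in force are §1, §2, §3, §4, §5, §6, and §7. §1 is among the surviving provisions, so the answer is yes.

Yes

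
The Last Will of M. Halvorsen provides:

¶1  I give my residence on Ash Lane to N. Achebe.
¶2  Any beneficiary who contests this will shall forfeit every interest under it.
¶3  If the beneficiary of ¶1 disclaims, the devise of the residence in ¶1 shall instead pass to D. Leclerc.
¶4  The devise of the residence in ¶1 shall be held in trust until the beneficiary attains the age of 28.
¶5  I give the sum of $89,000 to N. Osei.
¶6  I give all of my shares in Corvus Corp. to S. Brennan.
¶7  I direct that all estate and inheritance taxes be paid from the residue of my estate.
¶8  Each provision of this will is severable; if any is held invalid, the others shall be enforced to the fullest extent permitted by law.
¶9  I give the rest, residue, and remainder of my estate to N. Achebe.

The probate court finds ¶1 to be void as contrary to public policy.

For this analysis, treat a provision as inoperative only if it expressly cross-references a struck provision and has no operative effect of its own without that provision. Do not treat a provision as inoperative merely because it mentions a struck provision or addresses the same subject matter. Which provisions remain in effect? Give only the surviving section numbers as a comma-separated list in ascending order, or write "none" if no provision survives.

¶1 is struck. ¶3 merely fixes the alternative disposition for ¶1; with ¶1 gone it has nothing to operate on and falls away. ¶4 operates only by reference to ¶1, so it falls with ¶1. ¶8 is a severability clause and preserves every provision that can still be given independent effect. That leaves ¶2, ¶5, ¶6, ¶7, ¶8, and ¶9 in effect.

2, 5, 6, 7, 8, 9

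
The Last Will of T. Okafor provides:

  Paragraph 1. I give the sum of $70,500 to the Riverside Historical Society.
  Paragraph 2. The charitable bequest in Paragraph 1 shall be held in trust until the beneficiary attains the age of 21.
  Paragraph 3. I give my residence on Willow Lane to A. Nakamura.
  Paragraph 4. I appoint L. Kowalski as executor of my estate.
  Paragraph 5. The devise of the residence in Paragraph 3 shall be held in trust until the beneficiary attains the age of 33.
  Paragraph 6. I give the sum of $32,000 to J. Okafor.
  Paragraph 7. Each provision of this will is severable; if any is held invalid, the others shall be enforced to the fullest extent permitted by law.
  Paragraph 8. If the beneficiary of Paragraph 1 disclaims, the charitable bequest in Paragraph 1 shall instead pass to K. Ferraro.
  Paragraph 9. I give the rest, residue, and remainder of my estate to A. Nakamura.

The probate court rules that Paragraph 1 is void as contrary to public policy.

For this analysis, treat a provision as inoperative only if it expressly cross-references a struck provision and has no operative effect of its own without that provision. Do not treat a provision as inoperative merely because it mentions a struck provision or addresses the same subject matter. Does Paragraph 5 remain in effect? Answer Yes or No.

Paragraph 1 is struck. Paragraph 2 has no operative effect of its own apart from Paragraph 1 and is therefore inoperative. Paragraph 8 has no operative effect of its own apart from Paragraph 1 and is therefore inoperative. Under the severability clause in Paragraph 7, the remaining provisions continue in force. Paragraph 3, Paragraph 4, Paragraph 5, Paragraph 6, Paragraph 7, and Paragraph 9 remain in effect. Paragraph 5 is among the surviving provisions, so the answer is yes.

Yes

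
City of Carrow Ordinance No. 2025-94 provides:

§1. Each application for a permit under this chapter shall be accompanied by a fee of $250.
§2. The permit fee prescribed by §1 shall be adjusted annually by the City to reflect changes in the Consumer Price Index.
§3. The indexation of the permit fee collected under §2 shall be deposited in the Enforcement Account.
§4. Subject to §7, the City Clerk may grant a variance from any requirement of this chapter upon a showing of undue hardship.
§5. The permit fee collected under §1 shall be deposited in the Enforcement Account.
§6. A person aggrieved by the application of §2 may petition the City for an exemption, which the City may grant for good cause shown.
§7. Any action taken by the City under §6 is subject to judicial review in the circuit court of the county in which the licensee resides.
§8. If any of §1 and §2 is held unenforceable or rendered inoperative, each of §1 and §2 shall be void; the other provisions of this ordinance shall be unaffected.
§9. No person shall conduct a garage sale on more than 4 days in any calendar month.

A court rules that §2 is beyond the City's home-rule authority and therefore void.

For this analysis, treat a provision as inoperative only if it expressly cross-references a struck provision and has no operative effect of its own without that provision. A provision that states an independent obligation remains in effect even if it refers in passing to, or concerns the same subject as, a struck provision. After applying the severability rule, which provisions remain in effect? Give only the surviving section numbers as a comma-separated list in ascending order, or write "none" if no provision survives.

4, 8, 9

§2 is struck. The whole of §3 is the disposition of the indexation of the permit fee, defined by reference to §2, so §3 cannot stand once §2 is removed. §6 has no operative effect of its own apart from §2 and is therefore inoperative. §7 has no operative effect of its own apart from §6 and is therefore inoperative. Although §4 refers to §7, its operative terms do not depend on §7, so it remains in effect. §8 declares §1 and §2 mutually dependent; since one of them has fallen, all of them are of no effect. That brings down §1 as well. §5 in turn depends solely on a provision now struck and likewise falls. The remainder continues in force under §8. That leaves §4, §8, and §9 in effect.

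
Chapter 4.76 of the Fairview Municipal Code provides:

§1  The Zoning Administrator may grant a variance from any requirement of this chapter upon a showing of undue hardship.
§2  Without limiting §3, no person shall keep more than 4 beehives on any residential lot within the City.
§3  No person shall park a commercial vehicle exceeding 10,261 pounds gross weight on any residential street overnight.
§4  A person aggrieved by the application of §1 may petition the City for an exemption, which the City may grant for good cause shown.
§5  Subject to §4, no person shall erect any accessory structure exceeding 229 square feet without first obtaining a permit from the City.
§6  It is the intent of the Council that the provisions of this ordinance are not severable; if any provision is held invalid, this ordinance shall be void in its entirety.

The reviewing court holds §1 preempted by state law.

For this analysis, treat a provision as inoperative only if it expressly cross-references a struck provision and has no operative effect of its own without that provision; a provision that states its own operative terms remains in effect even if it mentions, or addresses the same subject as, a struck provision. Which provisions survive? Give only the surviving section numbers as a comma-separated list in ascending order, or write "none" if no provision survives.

none

§1 is struck. §4 operates only by reference to §1, so it falls with §1. §6 provides that the ordinance is not severable, so the invalidity of any one provision voids the entire ordinance. No provision of the ordinance survives.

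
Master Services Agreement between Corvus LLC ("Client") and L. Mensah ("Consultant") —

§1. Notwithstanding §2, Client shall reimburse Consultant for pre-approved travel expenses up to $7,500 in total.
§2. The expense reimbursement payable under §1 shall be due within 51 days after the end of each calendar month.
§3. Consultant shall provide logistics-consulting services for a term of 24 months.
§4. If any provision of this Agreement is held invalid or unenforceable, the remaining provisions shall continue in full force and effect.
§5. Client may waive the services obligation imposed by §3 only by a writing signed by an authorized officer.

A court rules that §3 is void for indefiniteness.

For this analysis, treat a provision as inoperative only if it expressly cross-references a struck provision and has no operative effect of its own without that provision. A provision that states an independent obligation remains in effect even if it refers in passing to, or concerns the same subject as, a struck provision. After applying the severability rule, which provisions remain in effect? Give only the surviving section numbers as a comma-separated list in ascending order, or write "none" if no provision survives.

§3 is struck. The only function of §5 is the waiver condition for §3, so it cannot stand once §3 is removed. §4 is a severability clause and preserves every provision that can still be given independent effect. §1, §2, and §4 remain in effect.

1, 2, 4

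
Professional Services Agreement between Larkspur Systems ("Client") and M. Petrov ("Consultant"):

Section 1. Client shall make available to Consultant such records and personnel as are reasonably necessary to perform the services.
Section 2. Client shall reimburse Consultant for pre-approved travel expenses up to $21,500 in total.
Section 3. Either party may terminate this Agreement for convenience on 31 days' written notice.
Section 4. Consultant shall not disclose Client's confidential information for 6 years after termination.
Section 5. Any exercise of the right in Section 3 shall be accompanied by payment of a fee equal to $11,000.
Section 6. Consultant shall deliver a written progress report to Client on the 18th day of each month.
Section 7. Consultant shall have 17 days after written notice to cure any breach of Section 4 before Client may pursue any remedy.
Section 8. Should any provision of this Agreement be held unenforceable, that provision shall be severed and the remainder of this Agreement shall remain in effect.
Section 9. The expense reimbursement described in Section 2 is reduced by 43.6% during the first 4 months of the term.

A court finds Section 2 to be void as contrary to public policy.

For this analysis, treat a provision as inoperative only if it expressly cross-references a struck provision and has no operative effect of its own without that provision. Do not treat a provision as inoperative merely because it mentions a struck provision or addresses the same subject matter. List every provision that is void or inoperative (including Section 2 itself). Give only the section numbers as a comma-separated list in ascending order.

Section 2 is struck. Section 9 does nothing except set the introductory reduction to the expense reimbursement by reference to Section 2; with Section 2 gone it has no independent effect and is inoperative. Section 8 is a severability clause and preserves every provision that can still be given independent effect. Section 1, Section 3, Section 4, Section 5, Section 6, Section 7, and Section 8 remain in effect.

2, 9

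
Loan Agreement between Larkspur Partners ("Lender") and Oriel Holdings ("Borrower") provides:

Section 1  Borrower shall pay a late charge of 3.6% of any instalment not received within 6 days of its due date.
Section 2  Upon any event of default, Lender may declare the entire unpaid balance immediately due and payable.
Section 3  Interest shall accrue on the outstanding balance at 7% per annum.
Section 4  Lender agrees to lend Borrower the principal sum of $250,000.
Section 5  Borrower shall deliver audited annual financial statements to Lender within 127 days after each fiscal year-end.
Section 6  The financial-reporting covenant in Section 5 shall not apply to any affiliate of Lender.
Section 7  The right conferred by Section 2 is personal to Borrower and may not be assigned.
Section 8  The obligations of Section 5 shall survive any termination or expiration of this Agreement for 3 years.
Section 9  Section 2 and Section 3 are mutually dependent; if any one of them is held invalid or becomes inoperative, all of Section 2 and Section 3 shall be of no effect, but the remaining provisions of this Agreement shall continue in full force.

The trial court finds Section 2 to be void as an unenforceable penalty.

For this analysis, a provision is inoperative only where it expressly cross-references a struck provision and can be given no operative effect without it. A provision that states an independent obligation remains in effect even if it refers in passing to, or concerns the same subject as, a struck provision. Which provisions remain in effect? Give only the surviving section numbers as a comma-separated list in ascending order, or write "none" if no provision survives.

1, 4, 5, 6, 8, 9

Section 2 is struck. Section 7 operates only by reference to Section 2, so it falls with Section 2. Section 9 declares Section 2 and Section 3 mutually dependent; since one of them has fallen, all of them are of no effect. That brings down Section 3 as well. The remainder continues in force under Section 9. Section 1, Section 4, Section 5, Section 6, Section 8, and Section 9 remain in effect.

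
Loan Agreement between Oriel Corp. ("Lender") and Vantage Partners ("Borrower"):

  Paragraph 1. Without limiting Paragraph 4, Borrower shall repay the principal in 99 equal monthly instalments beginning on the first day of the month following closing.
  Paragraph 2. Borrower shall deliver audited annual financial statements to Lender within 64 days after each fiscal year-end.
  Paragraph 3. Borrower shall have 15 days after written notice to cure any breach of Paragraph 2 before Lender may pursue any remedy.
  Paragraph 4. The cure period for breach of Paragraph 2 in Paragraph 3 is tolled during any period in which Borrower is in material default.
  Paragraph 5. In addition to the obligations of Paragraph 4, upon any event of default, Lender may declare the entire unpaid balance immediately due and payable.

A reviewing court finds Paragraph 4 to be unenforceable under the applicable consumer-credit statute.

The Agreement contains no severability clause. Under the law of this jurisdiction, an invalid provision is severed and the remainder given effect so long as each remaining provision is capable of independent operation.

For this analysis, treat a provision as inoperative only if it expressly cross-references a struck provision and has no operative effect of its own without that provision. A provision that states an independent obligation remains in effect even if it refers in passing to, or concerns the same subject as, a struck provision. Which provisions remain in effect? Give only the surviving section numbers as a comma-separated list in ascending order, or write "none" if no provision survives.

1, 2, 3, 5

Paragraph 4 is struck. Paragraph 5 mentions Paragraph 4 but its own obligation stands independently of Paragraph 4, so Paragraph 5 is not affected. Although Paragraph 1 refers to Paragraph 4, its operative terms do not depend on Paragraph 4, so it remains in effect. No other provision's operative terms depend on Paragraph 4. With no severability clause, the stated default rule severs what cannot stand and enforces each remaining provision that can operate on its own. Paragraph 1, Paragraph 2, Paragraph 3, and Paragraph 5 remain in effect.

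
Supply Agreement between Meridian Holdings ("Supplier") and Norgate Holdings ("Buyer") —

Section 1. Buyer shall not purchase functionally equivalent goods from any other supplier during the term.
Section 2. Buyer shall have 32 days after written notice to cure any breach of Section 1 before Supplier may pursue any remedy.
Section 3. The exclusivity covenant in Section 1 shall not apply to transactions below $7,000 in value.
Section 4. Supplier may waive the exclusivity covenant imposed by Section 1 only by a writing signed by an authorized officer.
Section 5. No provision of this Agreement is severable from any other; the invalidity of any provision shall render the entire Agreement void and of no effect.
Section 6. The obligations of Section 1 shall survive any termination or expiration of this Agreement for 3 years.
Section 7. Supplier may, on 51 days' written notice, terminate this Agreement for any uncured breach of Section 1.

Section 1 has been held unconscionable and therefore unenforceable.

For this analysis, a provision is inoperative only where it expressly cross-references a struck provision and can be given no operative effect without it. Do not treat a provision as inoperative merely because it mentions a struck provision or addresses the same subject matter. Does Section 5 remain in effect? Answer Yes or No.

Section 1 is struck. Section 2 operates only by reference to Section 1, so it falls with Section 1. Section 3 has no operative effect of its own apart from Section 1 and is therefore inoperative. Section 4 operates only by reference to Section 1, so it falls with Section 1. Section 6 merely fixes the survival period for Section 1; with Section 1 gone it has nothing to operate on and falls away. The only function of Section 7 is the termination right for breach of Section 1, so it cannot stand once Section 1 is removed. Section 5 provides that the Agreement is not severable, so the invalidity of any one provision voids the entire Agreement. No provision of the Agreement survives. Section 5 is among the inoperative provisions, so the answer is no.

No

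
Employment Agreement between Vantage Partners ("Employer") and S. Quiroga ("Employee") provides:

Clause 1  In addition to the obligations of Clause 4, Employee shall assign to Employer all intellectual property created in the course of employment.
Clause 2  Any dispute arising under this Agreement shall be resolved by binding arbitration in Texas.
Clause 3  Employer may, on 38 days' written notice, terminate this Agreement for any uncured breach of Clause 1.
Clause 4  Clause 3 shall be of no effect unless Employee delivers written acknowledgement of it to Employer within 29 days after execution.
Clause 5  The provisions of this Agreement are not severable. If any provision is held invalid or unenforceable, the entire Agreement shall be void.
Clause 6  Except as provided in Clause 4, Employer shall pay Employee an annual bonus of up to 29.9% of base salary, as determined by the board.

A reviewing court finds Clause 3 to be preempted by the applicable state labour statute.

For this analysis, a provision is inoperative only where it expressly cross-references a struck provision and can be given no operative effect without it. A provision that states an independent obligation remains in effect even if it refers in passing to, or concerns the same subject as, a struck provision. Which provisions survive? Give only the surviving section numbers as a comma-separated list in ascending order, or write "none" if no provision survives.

Clause 3 is struck. Clause 4 merely fixes the acknowledgement condition for Clause 3; with Clause 3 gone it has nothing to operate on and falls away. Clause 5 provides that the Agreement is not severable, so the invalidity of any one provision voids the entire Agreement. No provision of the Agreement survives.

none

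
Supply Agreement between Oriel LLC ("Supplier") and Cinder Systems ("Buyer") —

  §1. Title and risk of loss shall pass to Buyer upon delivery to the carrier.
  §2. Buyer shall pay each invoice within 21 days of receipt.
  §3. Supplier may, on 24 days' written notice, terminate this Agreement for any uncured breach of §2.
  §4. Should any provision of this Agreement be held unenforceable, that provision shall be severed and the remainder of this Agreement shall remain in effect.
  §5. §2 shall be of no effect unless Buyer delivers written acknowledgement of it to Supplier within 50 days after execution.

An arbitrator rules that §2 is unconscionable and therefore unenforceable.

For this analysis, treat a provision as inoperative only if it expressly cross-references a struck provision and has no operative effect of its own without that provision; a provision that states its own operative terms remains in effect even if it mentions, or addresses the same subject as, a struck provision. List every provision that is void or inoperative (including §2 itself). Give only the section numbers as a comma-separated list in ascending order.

2, 3, 5

§2 is struck. §3 merely fixes the termination right for breach of §2; with §2 gone it has nothing to operate on and falls away. §5 has no operative effect of its own apart from §2 and is therefore inoperative. §4 is a severability clause and preserves every provision that can still be given independent effect. §1 and §4 remain in effect.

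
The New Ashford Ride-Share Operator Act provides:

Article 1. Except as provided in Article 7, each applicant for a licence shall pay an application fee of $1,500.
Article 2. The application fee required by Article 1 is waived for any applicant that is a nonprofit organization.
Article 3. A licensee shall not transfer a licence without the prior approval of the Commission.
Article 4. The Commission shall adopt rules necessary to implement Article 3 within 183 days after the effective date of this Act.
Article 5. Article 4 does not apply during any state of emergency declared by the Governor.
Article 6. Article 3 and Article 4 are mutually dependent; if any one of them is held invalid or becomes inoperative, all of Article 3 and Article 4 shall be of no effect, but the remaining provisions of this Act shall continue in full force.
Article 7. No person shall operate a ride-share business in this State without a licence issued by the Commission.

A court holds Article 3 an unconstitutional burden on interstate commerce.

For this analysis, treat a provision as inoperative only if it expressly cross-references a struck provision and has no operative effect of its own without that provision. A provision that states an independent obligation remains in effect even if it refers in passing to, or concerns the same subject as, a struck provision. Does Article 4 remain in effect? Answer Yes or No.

Article 3 is struck. The only function of Article 4 is the rulemaking mandate for Article 3, so it cannot stand once Article 3 is removed. The only function of Article 5 is the emergency suspension of Article 4, so it cannot stand once Article 4 is removed. Article 6 declares Article 3 and Article 4 mutually dependent; since one of them has fallen, all of them are of no effect. The remainder continues in force under Article 6. That leaves Article 1, Article 2, Article 6, and Article 7 in effect. Article 4 is among the inoperative provisions, so the answer is no.

No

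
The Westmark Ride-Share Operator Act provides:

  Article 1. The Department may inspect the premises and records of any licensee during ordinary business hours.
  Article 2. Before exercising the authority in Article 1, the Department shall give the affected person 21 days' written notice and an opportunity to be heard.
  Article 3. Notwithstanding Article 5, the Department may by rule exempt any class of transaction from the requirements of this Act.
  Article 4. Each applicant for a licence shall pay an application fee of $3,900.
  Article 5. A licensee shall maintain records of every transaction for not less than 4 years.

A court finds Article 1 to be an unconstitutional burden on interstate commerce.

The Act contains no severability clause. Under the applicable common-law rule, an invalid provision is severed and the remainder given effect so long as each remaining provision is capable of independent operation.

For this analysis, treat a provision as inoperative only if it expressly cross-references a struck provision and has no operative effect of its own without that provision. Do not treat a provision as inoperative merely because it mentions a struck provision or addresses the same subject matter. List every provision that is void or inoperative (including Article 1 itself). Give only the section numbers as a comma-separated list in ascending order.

Article 1 is struck. Article 2 has no operative effect of its own apart from Article 1 and is therefore inoperative. Under the stated default rule, only provisions that cannot operate independently fall away; the rest are enforced. That leaves Article 3, Article 4, and Article 5 in effect.

1, 2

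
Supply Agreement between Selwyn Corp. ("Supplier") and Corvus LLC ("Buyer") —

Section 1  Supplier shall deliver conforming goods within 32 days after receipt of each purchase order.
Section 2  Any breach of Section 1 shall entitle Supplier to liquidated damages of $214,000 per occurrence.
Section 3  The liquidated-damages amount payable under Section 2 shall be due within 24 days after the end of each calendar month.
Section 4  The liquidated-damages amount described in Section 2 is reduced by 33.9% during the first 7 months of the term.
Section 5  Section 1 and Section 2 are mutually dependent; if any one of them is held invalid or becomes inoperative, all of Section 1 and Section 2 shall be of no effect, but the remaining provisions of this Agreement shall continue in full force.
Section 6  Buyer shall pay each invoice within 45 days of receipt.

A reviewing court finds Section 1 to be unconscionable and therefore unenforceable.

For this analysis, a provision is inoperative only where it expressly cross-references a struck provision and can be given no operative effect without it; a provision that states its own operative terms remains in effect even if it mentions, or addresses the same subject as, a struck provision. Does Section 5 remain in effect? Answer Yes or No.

Yes

Section 1 is struck. Section 2 has no operative effect of its own apart from Section 1 and is therefore inoperative. Section 3 operates only by reference to Section 2, so it falls with Section 2. Section 4 operates only by reference to Section 2, so it falls with Section 2. Section 5 declares Section 1 and Section 2 mutually dependent; since one of them has fallen, all of them are of no effect. The remainder continues in force under Section 5. Section 5 and Section 6 remain in effect. Section 5 is among the surviving provisions, so the answer is yes.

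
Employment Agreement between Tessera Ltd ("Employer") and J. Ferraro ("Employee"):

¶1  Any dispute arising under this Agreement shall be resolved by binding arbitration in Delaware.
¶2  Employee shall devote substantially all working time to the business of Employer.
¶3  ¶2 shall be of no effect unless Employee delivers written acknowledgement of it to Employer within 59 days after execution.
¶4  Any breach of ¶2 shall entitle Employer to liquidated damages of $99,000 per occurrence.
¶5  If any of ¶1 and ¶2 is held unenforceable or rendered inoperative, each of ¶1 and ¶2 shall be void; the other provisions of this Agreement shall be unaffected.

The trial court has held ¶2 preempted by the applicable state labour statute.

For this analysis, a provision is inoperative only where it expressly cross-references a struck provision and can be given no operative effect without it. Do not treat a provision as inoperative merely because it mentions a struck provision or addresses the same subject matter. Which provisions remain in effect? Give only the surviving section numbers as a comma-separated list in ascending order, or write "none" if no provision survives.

5

¶2 is struck. ¶3 operates only by reference to ¶2, so it falls with ¶2. ¶4 operates only by reference to ¶2, so it falls with ¶2. ¶5 declares ¶1 and ¶2 mutually dependent; since one of them has fallen, all of them are of no effect. That brings down ¶1 as well. The remainder continues in force under ¶5. Only ¶5 remains in effect.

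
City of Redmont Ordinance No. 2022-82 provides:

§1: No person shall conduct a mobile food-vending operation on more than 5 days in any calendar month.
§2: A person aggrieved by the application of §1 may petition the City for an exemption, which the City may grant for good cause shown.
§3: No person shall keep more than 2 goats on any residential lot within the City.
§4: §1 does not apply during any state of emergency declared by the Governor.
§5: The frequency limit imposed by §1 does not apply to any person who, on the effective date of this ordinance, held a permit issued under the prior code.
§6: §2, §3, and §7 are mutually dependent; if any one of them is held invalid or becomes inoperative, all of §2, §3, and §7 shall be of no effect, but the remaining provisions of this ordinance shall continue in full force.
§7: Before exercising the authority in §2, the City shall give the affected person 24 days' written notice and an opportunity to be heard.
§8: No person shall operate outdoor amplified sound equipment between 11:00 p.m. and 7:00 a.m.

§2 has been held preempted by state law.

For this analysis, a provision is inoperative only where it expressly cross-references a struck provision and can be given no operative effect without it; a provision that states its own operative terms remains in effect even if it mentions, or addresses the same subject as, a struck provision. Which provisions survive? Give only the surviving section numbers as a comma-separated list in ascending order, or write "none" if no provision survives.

1, 4, 5, 6, 8

§2 is struck. §7 operates only by reference to §2, so it falls with §2. §6 declares §2, §3, and §7 mutually dependent; since one of them has fallen, all of them are of no effect. That brings down §3 as well. The remainder continues in force under §6. The provisions still in force are §1, §4, §5, §6, and §8.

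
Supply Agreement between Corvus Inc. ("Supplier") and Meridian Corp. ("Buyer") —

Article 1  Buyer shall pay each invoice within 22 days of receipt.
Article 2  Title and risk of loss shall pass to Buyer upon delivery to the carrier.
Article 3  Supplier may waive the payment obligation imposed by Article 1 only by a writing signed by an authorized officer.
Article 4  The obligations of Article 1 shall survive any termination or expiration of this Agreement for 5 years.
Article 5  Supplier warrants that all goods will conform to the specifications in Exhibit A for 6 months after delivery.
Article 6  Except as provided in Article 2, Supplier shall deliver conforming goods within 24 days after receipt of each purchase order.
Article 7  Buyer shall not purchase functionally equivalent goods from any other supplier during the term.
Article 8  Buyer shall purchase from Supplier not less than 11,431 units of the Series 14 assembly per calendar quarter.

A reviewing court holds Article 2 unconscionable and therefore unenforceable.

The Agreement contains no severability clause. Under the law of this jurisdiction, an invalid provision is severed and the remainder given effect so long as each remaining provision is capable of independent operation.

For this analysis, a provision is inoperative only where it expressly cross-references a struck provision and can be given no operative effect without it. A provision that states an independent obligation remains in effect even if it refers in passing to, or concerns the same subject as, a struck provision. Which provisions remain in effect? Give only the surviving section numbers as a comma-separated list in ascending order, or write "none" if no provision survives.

Article 2 is struck. Article 6 mentions Article 2 but its own obligation stands independently of Article 2, so Article 6 is not affected. Nothing else in the Agreement is defined by reference to Article 2. With no severability clause, the stated default rule severs what cannot stand and enforces each remaining provision that can operate on its own. That leaves Article 1, Article 3, Article 4, Article 5, Article 6, Article 7, and Article 8 in effect.

1, 3, 4, 5, 6, 7, 8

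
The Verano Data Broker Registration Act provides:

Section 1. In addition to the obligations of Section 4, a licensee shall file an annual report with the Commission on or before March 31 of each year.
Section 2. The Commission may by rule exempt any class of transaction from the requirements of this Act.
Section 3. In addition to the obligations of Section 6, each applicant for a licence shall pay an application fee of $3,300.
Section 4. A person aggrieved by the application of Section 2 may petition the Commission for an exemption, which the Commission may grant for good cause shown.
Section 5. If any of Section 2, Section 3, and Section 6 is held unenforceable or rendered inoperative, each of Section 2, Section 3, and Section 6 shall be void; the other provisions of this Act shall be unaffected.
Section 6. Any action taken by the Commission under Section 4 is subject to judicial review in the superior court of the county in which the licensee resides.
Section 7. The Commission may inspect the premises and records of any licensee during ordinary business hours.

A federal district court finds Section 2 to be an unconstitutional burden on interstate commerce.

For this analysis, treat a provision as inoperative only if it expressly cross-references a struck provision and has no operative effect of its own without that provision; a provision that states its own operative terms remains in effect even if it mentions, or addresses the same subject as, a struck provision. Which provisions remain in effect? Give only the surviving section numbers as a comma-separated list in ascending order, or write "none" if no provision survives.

Section 2 is struck. The only function of Section 4 is the exemption procedure for Section 2, so it cannot stand once Section 2 is removed. Section 6 merely fixes the judicial-review right for Section 4; with Section 4 gone it has nothing to operate on and falls away. Section 1 mentions Section 4 but its own obligation stands independently of Section 4, so Section 1 is not affected. Section 5 declares Section 2, Section 3, and Section 6 mutually dependent; since one of them has fallen, all of them are of no effect. That brings down Section 3 as well. The remainder continues in force under Section 5. The provisions still in force are Section 1, Section 5, and Section 7.

1, 5, 7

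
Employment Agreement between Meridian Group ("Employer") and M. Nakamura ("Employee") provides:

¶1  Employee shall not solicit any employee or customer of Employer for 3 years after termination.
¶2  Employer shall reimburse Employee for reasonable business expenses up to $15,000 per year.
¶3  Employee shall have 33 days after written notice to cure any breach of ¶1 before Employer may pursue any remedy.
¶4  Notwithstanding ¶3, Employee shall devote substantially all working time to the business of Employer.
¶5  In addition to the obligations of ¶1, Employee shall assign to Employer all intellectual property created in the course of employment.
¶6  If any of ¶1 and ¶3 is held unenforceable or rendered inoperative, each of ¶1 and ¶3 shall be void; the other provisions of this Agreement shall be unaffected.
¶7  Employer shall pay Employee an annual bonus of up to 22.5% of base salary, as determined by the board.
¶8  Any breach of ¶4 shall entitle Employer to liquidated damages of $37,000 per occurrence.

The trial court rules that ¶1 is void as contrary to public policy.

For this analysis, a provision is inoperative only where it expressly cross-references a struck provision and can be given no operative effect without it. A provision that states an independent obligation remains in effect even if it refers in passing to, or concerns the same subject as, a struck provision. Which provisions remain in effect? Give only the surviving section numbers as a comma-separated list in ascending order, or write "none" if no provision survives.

2, 4, 5, 6, 7, 8

¶1 is struck. The only function of ¶3 is the cure period for breach of ¶1, so it cannot stand once ¶1 is removed. ¶4 mentions ¶3 but its own obligation stands independently of ¶3, so ¶4 is not affected. ¶5 mentions ¶1 but its own obligation stands independently of ¶1, so ¶5 is not affected. ¶6 declares ¶1 and ¶3 mutually dependent; since one of them has fallen, all of them are of no effect. The remainder continues in force under ¶6. That leaves ¶2, ¶4, ¶5, ¶6, ¶7, and ¶8 in effect.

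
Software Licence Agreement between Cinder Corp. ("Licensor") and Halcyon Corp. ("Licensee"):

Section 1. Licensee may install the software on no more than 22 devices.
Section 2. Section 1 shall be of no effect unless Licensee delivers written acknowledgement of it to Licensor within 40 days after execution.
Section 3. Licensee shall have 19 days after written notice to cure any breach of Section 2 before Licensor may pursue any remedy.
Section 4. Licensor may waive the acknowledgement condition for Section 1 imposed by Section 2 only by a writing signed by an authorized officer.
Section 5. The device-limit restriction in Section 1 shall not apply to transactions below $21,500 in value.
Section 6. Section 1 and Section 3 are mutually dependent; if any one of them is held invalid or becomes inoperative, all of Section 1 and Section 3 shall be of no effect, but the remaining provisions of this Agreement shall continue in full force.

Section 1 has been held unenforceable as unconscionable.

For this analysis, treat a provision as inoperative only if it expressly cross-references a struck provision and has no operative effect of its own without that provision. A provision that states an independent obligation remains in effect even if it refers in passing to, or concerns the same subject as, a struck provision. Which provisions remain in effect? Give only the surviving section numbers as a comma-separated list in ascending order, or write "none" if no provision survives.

6

Section 1 is struck. Section 2 has no operative effect of its own apart from Section 1 and is therefore inoperative. The whole of Section 5 is the carve-out from the device-limit restriction, defined by reference to Section 1, so Section 5 cannot stand once Section 1 is removed. The only function of Section 3 is the cure period for breach of Section 2, so it cannot stand once Section 2 is removed. Section 4 merely fixes the waiver condition for Section 2; with Section 2 gone it has nothing to operate on and falls away. Section 6 declares Section 1 and Section 3 mutually dependent; since one of them has fallen, all of them are of no effect. The remainder continues in force under Section 6. Only Section 6 remains in effect.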